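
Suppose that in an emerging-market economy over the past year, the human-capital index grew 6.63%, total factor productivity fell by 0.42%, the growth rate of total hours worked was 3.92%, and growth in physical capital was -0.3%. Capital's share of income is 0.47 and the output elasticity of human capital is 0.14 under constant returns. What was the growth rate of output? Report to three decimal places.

Output growth was 1.896%.

Labor's share = 1 − 0.47 − 0.14 = 0.39.
Physical capital: 0.47 × (-0.3) = -0.141 pp.
The human-capital index: 0.14 × 6.63 = 0.9282 pp.
Total hours worked: 0.39 × 3.92 = 1.5288 pp.
Output growth = -0.42 + 2.316 = 1.896%.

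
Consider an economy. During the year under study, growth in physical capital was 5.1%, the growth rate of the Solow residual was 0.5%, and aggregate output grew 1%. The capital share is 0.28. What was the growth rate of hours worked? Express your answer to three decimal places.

Labor's share = 1 − 0.28 = 0.72.
gY = gA + 0.28×5.1 + 0.72×g.
0.72×g = 1 − 0.5 − 1.428 = -0.928.
g = -0.928 / 0.72 = -1.28889%.

-1.289%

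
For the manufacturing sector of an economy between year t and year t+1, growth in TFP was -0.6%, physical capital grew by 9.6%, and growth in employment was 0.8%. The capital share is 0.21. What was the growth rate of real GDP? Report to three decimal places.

Labor's share = 1 − 0.21 = 0.79.
Physical capital: 0.21 × 9.6 = 2.016 pp.
Employment: 0.79 × 0.8 = 0.632 pp.
Output growth = -0.6 + 2.648 = 2.048%.

2.048%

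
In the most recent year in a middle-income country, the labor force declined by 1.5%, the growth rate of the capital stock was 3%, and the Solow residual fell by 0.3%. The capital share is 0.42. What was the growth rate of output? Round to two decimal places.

Labor's share = 1 − 0.42 = 0.58.
The capital stock: 0.42 × 3 = 1.26 pp.
The labor force: 0.58 × (-1.5) = -0.87 pp.
Output growth = -0.3 + 0.39 = 0.09%.

0.09%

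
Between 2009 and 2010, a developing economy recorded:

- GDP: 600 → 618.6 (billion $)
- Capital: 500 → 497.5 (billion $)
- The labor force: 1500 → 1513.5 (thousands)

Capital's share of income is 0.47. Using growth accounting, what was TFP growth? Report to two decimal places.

GDP growth = (618.6 − 600) / 600 = 3.1%.
Capital growth = (497.5 − 500) / 500 = -0.5%.
The labor force growth = (1513.5 − 1500) / 1500 = 0.9%.
Labor's share = 1 − 0.47 = 0.53.
Capital: 0.47 × (-0.5) = -0.235 pp.
The labor force: 0.53 × 0.9 = 0.477 pp.
TFP growth = 3.1 − 0.242 = 2.858%.

TFP grew 2.86%.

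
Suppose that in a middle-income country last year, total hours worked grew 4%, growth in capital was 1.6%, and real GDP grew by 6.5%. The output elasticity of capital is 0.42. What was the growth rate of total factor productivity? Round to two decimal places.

Total factor productivity grew 3.51%.

Labor's share = 1 − 0.42 = 0.58.
Capital: 0.42 × 1.6 = 0.672 pp.
Total hours worked: 0.58 × 4 = 2.32 pp.
TFP growth = 6.5 − 2.992 = 3.508%.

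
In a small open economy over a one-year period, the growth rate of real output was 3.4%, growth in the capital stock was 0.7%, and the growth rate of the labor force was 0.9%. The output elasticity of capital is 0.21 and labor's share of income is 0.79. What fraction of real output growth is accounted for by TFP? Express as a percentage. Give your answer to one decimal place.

Labor's share = 1 − 0.21 = 0.79.
The capital stock: 0.21 × 0.7 = 0.147 pp.
The labor force: 0.79 × 0.9 = 0.711 pp.
TFP growth = 3.4 − 0.858 = 2.542%.
TFP share of growth = 2.542 / 3.4 × 100 = 74.765%.

74.8%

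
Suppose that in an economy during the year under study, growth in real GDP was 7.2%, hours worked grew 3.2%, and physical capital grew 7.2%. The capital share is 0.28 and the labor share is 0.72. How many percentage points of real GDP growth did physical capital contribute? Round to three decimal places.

2.016 percentage points

Contribution = share × growth = 0.28 × 7.2 = 2.016 pp.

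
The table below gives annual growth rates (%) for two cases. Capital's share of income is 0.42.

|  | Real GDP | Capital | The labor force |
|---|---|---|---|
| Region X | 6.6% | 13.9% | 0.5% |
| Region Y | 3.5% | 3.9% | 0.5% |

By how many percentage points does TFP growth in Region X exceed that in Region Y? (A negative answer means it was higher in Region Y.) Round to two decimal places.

Labor's share = 1 − 0.42 = 0.58.
Region X: TFP = 6.6 − 5.838 − 0.29 = 0.472%.
Region Y: TFP = 3.5 − 1.638 − 0.29 = 1.572%.
Difference = 0.472 − (1.572) = -1.1 pp.

-1.10 percentage points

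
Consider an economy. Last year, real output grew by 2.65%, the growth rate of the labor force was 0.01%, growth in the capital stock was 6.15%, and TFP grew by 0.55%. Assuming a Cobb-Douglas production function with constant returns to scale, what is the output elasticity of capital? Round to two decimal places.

gY = gA + α·gK + (1−α)·gL, so gY − gA − gL = α(gK − gL).
2.65 − 0.55 − 0.01 = α × (6.15 − 0.01).
2.09 = 6.14 α, so α = 0.3404.

0.34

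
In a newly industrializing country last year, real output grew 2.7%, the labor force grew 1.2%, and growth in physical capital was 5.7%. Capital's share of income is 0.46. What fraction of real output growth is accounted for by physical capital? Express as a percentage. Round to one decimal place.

Physical capital accounted for 97.1% of growth.

Physical capital contributed 0.46 × 5.7 = 2.622 pp.
Share of growth = 2.622 / 2.7 × 100 = 97.111%.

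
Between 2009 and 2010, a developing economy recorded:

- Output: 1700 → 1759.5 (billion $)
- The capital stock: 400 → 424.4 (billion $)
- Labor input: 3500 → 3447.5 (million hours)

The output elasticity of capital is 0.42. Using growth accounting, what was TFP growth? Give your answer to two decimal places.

1.81%

Output growth = (1759.5 − 1700) / 1700 = 3.5%.
The capital stock growth = (424.4 − 400) / 400 = 6.1%.
Labor input growth = (3447.5 − 3500) / 3500 = -1.5%.
Labor's share = 1 − 0.42 = 0.58.
The capital stock: 0.42 × 6.1 = 2.562 pp.
Labor input: 0.58 × (-1.5) = -0.87 pp.
TFP growth = 3.5 − 1.692 = 1.808%.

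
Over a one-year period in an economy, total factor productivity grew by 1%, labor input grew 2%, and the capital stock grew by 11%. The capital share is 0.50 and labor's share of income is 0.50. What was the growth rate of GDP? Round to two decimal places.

7.50%

Labor's share = 1 − 0.5 = 0.5.
The capital stock: 0.5 × 11 = 5.5 pp.
Labor input: 0.5 × 2 = 1 pp.
Output growth = 1 + 6.5 = 7.5%.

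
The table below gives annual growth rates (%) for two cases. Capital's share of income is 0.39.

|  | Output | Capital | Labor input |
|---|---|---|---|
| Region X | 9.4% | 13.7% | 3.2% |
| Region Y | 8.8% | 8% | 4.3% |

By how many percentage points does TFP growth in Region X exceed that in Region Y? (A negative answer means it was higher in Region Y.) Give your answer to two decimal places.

Labor's share = 1 − 0.39 = 0.61.
Region X: TFP = 9.4 − 5.343 − 1.952 = 2.105%.
Region Y: TFP = 8.8 − 3.12 − 2.623 = 3.057%.
Difference = 2.105 − (3.057) = -0.952 pp.

-0.95 percentage points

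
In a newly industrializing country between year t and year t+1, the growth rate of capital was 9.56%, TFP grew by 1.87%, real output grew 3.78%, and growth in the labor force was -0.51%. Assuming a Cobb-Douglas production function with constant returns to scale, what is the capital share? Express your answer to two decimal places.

The capital share is 0.24.

gY = gA + α·gK + (1−α)·gL, so gY − gA − gL = α(gK − gL).
3.78 − 1.87 + 0.51 = α × (9.56 − (-0.51)).
2.42 = 10.07 α, so α = 0.2403.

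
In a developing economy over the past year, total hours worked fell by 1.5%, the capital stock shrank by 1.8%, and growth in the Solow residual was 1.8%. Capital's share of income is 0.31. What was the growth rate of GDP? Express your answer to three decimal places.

Labor's share = 1 − 0.31 = 0.69.
The capital stock: 0.31 × (-1.8) = -0.558 pp.
Total hours worked: 0.69 × (-1.5) = -1.035 pp.
Output growth = 1.8 + (-1.593) = 0.207%.

0.207%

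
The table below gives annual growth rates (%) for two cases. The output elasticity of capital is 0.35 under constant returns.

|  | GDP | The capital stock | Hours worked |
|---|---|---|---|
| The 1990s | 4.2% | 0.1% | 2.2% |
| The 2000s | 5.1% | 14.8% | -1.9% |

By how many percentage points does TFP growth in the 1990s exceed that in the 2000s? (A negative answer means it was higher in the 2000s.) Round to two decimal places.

1.58 percentage points

Labor's share = 1 − 0.35 = 0.65.
The 1990s: TFP = 4.2 − 0.035 − 1.43 = 2.735%.
The 2000s: TFP = 5.1 − 5.18 + 1.235 = 1.155%.
Difference = 2.735 − (1.155) = 1.58 pp.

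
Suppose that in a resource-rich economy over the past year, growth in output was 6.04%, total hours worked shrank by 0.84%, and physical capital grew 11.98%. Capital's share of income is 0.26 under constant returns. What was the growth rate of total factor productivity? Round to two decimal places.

Total factor productivity grew 3.55%.

Labor's share = 1 − 0.26 = 0.74.
Physical capital: 0.26 × 11.98 = 3.1148 pp.
Total hours worked: 0.74 × (-0.84) = -0.6216 pp.
TFP growth = 6.04 − 2.4932 = 3.5468%.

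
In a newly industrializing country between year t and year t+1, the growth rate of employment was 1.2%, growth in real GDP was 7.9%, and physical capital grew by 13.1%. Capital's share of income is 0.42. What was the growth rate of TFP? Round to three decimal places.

Labor's share = 1 − 0.42 = 0.58.
Physical capital: 0.42 × 13.1 = 5.502 pp.
Employment: 0.58 × 1.2 = 0.696 pp.
TFP growth = 7.9 − 6.198 = 1.702%.

TFP grew 1.702%.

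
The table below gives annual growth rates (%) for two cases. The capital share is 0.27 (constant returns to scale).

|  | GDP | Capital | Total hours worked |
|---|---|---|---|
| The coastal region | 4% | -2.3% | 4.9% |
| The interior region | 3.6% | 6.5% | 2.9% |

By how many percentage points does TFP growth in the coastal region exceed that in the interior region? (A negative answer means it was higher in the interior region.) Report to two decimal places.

1.32 percentage points

Labor's share = 1 − 0.27 = 0.73.
The coastal region: TFP = 4 + 0.621 − 3.577 = 1.044%.
The interior region: TFP = 3.6 − 1.755 − 2.117 = -0.272%.
Difference = 1.044 − (-0.272) = 1.316 pp.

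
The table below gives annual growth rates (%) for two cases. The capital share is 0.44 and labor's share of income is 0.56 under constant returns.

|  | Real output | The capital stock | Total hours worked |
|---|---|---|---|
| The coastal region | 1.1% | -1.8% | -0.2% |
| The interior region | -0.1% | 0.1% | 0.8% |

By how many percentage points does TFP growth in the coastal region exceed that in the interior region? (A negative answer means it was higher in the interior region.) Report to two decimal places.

Labor's share = 1 − 0.44 = 0.56.
The coastal region: TFP = 1.1 + 0.792 + 0.112 = 2.004%.
The interior region: TFP = -0.1 − 0.044 − 0.448 = -0.592%.
Difference = 2.004 − (-0.592) = 2.596 pp.

2.60 percentage points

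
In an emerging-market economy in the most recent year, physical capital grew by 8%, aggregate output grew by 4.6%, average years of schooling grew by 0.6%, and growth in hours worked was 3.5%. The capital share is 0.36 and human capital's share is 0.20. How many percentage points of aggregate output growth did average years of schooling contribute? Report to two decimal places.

Contribution = share × growth = 0.2 × 0.6 = 0.12 pp.

0.12 pp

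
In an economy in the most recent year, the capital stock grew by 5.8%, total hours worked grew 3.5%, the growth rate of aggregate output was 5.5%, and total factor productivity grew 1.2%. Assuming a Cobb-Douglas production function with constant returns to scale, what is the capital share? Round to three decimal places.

gY = gA + α·gK + (1−α)·gL, so gY − gA − gL = α(gK − gL).
5.5 − 1.2 − 3.5 = α × (5.8 − 3.5).
0.8 = 2.3 α, so α = 0.34783.

0.348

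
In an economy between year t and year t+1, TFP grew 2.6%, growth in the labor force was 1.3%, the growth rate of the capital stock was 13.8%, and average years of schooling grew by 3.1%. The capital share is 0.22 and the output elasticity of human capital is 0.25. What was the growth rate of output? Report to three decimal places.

7.100%

Labor's share = 1 − 0.22 − 0.25 = 0.53.
The capital stock: 0.22 × 13.8 = 3.036 pp.
Average years of schooling: 0.25 × 3.1 = 0.775 pp.
The labor force: 0.53 × 1.3 = 0.689 pp.
Output growth = 2.6 + 4.5 = 7.1%.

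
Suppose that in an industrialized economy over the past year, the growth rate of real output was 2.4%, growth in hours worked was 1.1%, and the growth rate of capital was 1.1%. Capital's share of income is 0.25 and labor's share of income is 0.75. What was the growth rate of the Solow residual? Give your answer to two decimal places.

Labor's share = 1 − 0.25 = 0.75.
Capital: 0.25 × 1.1 = 0.275 pp.
Hours worked: 0.75 × 1.1 = 0.825 pp.
TFP growth = 2.4 − 1.1 = 1.3%.

The Solow residual growth was 1.30%.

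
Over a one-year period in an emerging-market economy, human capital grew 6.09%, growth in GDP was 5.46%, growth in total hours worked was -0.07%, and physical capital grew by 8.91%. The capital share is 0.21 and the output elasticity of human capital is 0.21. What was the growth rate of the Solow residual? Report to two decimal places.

Labor's share = 1 − 0.21 − 0.21 = 0.58.
Physical capital: 0.21 × 8.91 = 1.8711 pp.
Human capital: 0.21 × 6.09 = 1.2789 pp.
Total hours worked: 0.58 × (-0.07) = -0.0406 pp.
TFP growth = 5.46 − 3.1094 = 2.3506%.

The Solow residual growth was 2.35%.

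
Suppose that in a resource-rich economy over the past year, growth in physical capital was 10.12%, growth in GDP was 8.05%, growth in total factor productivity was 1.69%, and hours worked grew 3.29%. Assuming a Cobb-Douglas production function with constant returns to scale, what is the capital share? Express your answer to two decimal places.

gY = gA + α·gK + (1−α)·gL, so gY − gA − gL = α(gK − gL).
8.05 − 1.69 − 3.29 = α × (10.12 − 3.29).
3.07 = 6.83 α, so α = 0.4495.

α = 0.45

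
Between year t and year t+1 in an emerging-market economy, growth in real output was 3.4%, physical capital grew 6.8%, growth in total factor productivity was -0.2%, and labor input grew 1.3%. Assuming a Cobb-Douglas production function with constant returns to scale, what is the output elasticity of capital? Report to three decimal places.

0.418

gY = gA + α·gK + (1−α)·gL, so gY − gA − gL = α(gK − gL).
3.4 + 0.2 − 1.3 = α × (6.8 − 1.3).
2.3 = 5.5 α, so α = 0.41818.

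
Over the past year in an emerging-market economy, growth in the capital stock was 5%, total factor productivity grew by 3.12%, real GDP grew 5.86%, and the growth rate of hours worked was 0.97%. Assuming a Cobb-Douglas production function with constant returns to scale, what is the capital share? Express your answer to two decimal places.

gY = gA + α·gK + (1−α)·gL, so gY − gA − gL = α(gK − gL).
5.86 − 3.12 − 0.97 = α × (5 − 0.97).
1.77 = 4.03 α, so α = 0.4392.

0.44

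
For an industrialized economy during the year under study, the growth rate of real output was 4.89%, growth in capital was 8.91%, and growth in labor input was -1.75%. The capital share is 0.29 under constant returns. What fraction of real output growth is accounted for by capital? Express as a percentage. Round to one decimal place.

52.8%

Capital contributed 0.29 × 8.91 = 2.5839 pp.
Share of growth = 2.5839 / 4.89 × 100 = 52.84%.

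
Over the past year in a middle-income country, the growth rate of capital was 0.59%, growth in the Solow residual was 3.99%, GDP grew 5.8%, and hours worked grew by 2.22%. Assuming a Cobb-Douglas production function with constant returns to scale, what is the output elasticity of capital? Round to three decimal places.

α = 0.252

gY = gA + α·gK + (1−α)·gL, so gY − gA − gL = α(gK − gL).
5.8 − 3.99 − 2.22 = α × (0.59 − 2.22).
-0.41 = -1.63 α, so α = 0.25153.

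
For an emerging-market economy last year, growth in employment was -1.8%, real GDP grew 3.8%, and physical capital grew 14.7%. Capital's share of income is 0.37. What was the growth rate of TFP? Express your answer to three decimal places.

Labor's share = 1 − 0.37 = 0.63.
Physical capital: 0.37 × 14.7 = 5.439 pp.
Employment: 0.63 × (-1.8) = -1.134 pp.
TFP growth = 3.8 − 4.305 = -0.505%.

-0.505%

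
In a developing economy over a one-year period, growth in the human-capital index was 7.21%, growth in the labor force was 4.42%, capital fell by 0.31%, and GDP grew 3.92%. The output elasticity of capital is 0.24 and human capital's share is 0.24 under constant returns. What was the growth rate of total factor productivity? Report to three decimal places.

Labor's share = 1 − 0.24 − 0.24 = 0.52.
Capital: 0.24 × (-0.31) = -0.0744 pp.
The human-capital index: 0.24 × 7.21 = 1.7304 pp.
The labor force: 0.52 × 4.42 = 2.2984 pp.
TFP growth = 3.92 − 3.9544 = -0.0344%.

-0.034%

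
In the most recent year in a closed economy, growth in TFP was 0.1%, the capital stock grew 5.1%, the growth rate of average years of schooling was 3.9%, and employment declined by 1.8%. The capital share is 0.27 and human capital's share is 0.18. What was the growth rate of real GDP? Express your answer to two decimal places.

Labor's share = 1 − 0.27 − 0.18 = 0.55.
The capital stock: 0.27 × 5.1 = 1.377 pp.
Average years of schooling: 0.18 × 3.9 = 0.702 pp.
Employment: 0.55 × (-1.8) = -0.99 pp.
Output growth = 0.1 + 1.089 = 1.189%.

Real GDP growth was 1.19%.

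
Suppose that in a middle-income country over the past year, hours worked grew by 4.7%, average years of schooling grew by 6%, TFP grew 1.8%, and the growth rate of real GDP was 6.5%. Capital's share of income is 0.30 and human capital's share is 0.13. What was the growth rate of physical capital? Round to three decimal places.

Labor's share = 1 − 0.3 − 0.13 = 0.57.
gY = gA + 0.13×6 + 0.57×4.7 + 0.3×g.
0.3×g = 6.5 − 1.8 − 3.459 = 1.241.
g = 1.241 / 0.3 = 4.13667%.

Physical capital grew 4.137%.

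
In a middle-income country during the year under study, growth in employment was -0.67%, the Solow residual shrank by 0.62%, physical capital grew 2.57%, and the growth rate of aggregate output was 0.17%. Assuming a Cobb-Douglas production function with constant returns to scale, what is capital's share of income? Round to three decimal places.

gY = gA + α·gK + (1−α)·gL, so gY − gA − gL = α(gK − gL).
0.17 + 0.62 + 0.67 = α × (2.57 − (-0.67)).
1.46 = 3.24 α, so α = 0.45062.

α = 0.451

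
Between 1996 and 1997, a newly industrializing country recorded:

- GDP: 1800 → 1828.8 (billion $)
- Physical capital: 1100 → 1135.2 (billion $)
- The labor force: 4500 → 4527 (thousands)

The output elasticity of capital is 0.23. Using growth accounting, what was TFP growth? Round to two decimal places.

TFP grew 0.40%.

GDP growth = (1828.8 − 1800) / 1800 = 1.6%.
Physical capital growth = (1135.2 − 1100) / 1100 = 3.2%.
The labor force growth = (4527 − 4500) / 4500 = 0.6%.
Labor's share = 1 − 0.23 = 0.77.
Physical capital: 0.23 × 3.2 = 0.736 pp.
The labor force: 0.77 × 0.6 = 0.462 pp.
TFP growth = 1.6 − 1.198 = 0.402%.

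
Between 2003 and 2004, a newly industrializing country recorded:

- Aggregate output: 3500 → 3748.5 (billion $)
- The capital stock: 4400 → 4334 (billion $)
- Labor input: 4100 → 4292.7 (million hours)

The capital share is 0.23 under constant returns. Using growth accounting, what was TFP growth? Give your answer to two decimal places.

3.83%

Aggregate output growth = (3748.5 − 3500) / 3500 = 7.1%.
The capital stock growth = (4334 − 4400) / 4400 = -1.5%.
Labor input growth = (4292.7 − 4100) / 4100 = 4.7%.
Labor's share = 1 − 0.23 = 0.77.
The capital stock: 0.23 × (-1.5) = -0.345 pp.
Labor input: 0.77 × 4.7 = 3.619 pp.
TFP growth = 7.1 − 3.274 = 3.826%.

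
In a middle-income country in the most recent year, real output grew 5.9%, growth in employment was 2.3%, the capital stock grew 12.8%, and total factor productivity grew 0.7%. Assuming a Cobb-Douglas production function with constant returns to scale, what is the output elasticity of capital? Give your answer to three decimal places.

gY = gA + α·gK + (1−α)·gL, so gY − gA − gL = α(gK − gL).
5.9 − 0.7 − 2.3 = α × (12.8 − 2.3).
2.9 = 10.5 α, so α = 0.27619.

α = 0.276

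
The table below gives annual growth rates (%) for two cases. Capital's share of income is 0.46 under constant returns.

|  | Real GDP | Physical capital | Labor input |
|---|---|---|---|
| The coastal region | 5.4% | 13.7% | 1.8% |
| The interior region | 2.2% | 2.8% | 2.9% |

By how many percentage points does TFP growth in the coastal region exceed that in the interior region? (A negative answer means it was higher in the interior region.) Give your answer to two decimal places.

-1.22 percentage points

Labor's share = 1 − 0.46 = 0.54.
The coastal region: TFP = 5.4 − 6.302 − 0.972 = -1.874%.
The interior region: TFP = 2.2 − 1.288 − 1.566 = -0.654%.
Difference = -1.874 − (-0.654) = -1.22 pp.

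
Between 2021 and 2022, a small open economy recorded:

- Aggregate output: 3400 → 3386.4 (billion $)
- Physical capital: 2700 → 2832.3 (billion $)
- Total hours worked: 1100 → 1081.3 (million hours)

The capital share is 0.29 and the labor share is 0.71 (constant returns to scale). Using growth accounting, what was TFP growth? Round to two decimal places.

Aggregate output growth = (3386.4 − 3400) / 3400 = -0.4%.
Physical capital growth = (2832.3 − 2700) / 2700 = 4.9%.
Total hours worked growth = (1081.3 − 1100) / 1100 = -1.7%.
Labor's share = 1 − 0.29 = 0.71.
Physical capital: 0.29 × 4.9 = 1.421 pp.
Total hours worked: 0.71 × (-1.7) = -1.207 pp.
TFP growth = -0.4 − 0.214 = -0.614%.

-0.61%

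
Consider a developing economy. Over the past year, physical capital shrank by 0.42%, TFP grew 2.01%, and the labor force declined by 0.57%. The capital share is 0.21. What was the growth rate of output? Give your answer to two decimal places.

1.47%

Labor's share = 1 − 0.21 = 0.79.
Physical capital: 0.21 × (-0.42) = -0.0882 pp.
The labor force: 0.79 × (-0.57) = -0.4503 pp.
Output growth = 2.01 + (-0.5385) = 1.4715%.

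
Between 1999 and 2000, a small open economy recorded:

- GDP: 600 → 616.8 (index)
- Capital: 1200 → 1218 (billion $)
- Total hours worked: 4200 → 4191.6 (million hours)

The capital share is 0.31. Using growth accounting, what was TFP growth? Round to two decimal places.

GDP growth = (616.8 − 600) / 600 = 2.8%.
Capital growth = (1218 − 1200) / 1200 = 1.5%.
Total hours worked growth = (4191.6 − 4200) / 4200 = -0.2%.
Labor's share = 1 − 0.31 = 0.69.
Capital: 0.31 × 1.5 = 0.465 pp.
Total hours worked: 0.69 × (-0.2) = -0.138 pp.
TFP growth = 2.8 − 0.327 = 2.473%.

TFP growth was 2.47%.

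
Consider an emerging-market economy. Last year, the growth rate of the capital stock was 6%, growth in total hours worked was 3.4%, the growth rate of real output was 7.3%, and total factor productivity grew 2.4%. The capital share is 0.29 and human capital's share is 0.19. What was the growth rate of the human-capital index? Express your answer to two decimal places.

The human-capital index growth was 7.33%.

Labor's share = 1 − 0.29 − 0.19 = 0.52.
gY = gA + 0.29×6 + 0.52×3.4 + 0.19×g.
0.19×g = 7.3 − 2.4 − 3.508 = 1.392.
g = 1.392 / 0.19 = 7.3263%.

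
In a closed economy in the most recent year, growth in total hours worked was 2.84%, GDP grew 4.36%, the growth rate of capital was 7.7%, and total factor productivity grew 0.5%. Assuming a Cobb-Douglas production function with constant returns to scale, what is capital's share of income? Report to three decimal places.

gY = gA + α·gK + (1−α)·gL, so gY − gA − gL = α(gK − gL).
4.36 − 0.5 − 2.84 = α × (7.7 − 2.84).
1.02 = 4.86 α, so α = 0.20988.

α = 0.210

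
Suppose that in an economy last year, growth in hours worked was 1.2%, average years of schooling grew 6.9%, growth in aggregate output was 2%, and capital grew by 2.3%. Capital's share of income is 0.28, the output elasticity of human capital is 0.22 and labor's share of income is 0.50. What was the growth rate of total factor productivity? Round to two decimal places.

-0.76%

Labor's share = 1 − 0.28 − 0.22 = 0.5.
Capital: 0.28 × 2.3 = 0.644 pp.
Average years of schooling: 0.22 × 6.9 = 1.518 pp.
Hours worked: 0.5 × 1.2 = 0.6 pp.
TFP growth = 2 − 2.762 = -0.762%.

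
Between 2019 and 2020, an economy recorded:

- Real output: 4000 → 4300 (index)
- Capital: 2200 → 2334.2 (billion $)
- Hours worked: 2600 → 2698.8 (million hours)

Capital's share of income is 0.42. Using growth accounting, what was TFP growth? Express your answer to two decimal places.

Real output growth = (4300 − 4000) / 4000 = 7.5%.
Capital growth = (2334.2 − 2200) / 2200 = 6.1%.
Hours worked growth = (2698.8 − 2600) / 2600 = 3.8%.
Labor's share = 1 − 0.42 = 0.58.
Capital: 0.42 × 6.1 = 2.562 pp.
Hours worked: 0.58 × 3.8 = 2.204 pp.
TFP growth = 7.5 − 4.766 = 2.734%.

TFP growth was 2.73%.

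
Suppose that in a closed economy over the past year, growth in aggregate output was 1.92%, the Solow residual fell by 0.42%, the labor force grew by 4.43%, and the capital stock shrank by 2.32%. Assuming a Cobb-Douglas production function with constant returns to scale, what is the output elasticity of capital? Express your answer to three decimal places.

gY = gA + α·gK + (1−α)·gL, so gY − gA − gL = α(gK − gL).
1.92 + 0.42 − 4.43 = α × (-2.32 − 4.43).
-2.09 = -6.75 α, so α = 0.30963.

0.310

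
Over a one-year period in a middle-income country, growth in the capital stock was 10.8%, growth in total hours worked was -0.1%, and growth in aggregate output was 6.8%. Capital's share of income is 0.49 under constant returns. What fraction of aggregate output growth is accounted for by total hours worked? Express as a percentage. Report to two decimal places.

Labor's share = 1 − 0.49 = 0.51.
Total hours worked contributed 0.51 × (-0.1) = -0.051 pp.
Share of growth = -0.051 / 6.8 × 100 = -0.75%.

Total hours worked accounted for -0.75% of growth.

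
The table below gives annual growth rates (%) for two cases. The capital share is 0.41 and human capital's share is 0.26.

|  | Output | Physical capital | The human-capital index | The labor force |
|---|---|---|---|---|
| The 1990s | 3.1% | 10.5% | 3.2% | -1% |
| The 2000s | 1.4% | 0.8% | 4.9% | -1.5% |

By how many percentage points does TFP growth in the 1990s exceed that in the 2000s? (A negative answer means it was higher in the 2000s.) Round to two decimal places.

Labor's share = 1 − 0.41 − 0.26 = 0.33.
The 1990s: TFP = 3.1 − 4.305 − 0.832 + 0.33 = -1.707%.
The 2000s: TFP = 1.4 − 0.328 − 1.274 + 0.495 = 0.293%.
Difference = -1.707 − (0.293) = -2 pp.

-2.00 percentage points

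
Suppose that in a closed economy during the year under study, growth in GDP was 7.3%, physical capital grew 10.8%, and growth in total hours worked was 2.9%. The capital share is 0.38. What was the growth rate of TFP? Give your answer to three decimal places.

1.398%

Labor's share = 1 − 0.38 = 0.62.
Physical capital: 0.38 × 10.8 = 4.104 pp.
Total hours worked: 0.62 × 2.9 = 1.798 pp.
TFP growth = 7.3 − 5.902 = 1.398%.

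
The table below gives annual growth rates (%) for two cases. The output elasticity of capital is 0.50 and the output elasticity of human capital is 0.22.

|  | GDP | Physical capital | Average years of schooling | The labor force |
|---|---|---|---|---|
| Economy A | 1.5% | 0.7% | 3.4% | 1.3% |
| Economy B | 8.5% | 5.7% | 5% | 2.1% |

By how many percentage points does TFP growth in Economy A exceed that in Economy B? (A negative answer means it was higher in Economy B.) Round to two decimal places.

-3.92 percentage points

Labor's share = 1 − 0.5 − 0.22 = 0.28.
Economy A: TFP = 1.5 − 0.35 − 0.748 − 0.364 = 0.038%.
Economy B: TFP = 8.5 − 2.85 − 1.1 − 0.588 = 3.962%.
Difference = 0.038 − (3.962) = -3.924 pp.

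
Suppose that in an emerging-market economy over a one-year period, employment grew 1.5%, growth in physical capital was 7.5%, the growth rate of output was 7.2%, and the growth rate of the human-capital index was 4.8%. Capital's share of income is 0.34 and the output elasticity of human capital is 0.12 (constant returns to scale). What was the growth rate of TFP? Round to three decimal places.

3.264%

Labor's share = 1 − 0.34 − 0.12 = 0.54.
Physical capital: 0.34 × 7.5 = 2.55 pp.
The human-capital index: 0.12 × 4.8 = 0.576 pp.
Employment: 0.54 × 1.5 = 0.81 pp.
TFP growth = 7.2 − 3.936 = 3.264%.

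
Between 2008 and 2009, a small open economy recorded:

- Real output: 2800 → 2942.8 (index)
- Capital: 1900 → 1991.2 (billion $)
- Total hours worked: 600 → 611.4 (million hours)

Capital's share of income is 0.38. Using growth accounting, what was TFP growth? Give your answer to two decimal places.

2.10%

Real output growth = (2942.8 − 2800) / 2800 = 5.1%.
Capital growth = (1991.2 − 1900) / 1900 = 4.8%.
Total hours worked growth = (611.4 − 600) / 600 = 1.9%.
Labor's share = 1 − 0.38 = 0.62.
Capital: 0.38 × 4.8 = 1.824 pp.
Total hours worked: 0.62 × 1.9 = 1.178 pp.
TFP growth = 5.1 − 3.002 = 2.098%.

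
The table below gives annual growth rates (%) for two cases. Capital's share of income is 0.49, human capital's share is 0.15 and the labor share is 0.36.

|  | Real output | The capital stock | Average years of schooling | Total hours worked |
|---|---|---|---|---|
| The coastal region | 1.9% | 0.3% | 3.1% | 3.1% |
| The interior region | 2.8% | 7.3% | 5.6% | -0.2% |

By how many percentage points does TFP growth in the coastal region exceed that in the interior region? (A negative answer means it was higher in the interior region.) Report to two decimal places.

Labor's share = 1 − 0.49 − 0.15 = 0.36.
The coastal region: TFP = 1.9 − 0.147 − 0.465 − 1.116 = 0.172%.
The interior region: TFP = 2.8 − 3.577 − 0.84 + 0.072 = -1.545%.
Difference = 0.172 − (-1.545) = 1.717 pp.

1.72 percentage points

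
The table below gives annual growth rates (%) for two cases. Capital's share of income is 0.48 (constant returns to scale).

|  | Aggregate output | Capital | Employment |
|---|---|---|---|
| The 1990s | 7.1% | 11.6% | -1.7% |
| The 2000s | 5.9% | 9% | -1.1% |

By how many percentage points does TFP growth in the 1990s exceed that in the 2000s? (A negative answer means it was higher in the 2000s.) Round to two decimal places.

0.26 percentage points

Labor's share = 1 − 0.48 = 0.52.
The 1990s: TFP = 7.1 − 5.568 + 0.884 = 2.416%.
The 2000s: TFP = 5.9 − 4.32 + 0.572 = 2.152%.
Difference = 2.416 − (2.152) = 0.264 pp.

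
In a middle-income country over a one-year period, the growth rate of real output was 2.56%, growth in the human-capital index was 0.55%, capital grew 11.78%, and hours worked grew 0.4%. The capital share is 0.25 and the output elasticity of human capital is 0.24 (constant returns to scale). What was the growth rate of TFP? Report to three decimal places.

Labor's share = 1 − 0.25 − 0.24 = 0.51.
Capital: 0.25 × 11.78 = 2.945 pp.
The human-capital index: 0.24 × 0.55 = 0.132 pp.
Hours worked: 0.51 × 0.4 = 0.204 pp.
TFP growth = 2.56 − 3.281 = -0.721%.

-0.721%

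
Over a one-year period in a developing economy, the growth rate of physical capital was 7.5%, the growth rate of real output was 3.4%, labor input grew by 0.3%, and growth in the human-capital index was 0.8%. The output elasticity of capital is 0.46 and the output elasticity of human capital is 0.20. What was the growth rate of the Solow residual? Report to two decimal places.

-0.31%

Labor's share = 1 − 0.46 − 0.2 = 0.34.
Physical capital: 0.46 × 7.5 = 3.45 pp.
The human-capital index: 0.2 × 0.8 = 0.16 pp.
Labor input: 0.34 × 0.3 = 0.102 pp.
TFP growth = 3.4 − 3.712 = -0.312%.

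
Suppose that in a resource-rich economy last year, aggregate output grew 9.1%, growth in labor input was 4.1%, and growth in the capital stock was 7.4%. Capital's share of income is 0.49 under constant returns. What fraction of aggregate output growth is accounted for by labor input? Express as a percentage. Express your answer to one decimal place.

Labor's share = 1 − 0.49 = 0.51.
Labor input contributed 0.51 × 4.1 = 2.091 pp.
Share of growth = 2.091 / 9.1 × 100 = 22.978%.

23.0%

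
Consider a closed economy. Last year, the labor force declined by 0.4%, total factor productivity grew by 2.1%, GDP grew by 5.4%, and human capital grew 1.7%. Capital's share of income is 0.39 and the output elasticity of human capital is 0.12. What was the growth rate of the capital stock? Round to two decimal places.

8.44%

Labor's share = 1 − 0.39 − 0.12 = 0.49.
gY = gA + 0.12×1.7 + 0.49×(-0.4) + 0.39×g.
0.39×g = 5.4 − 2.1 − 0.008 = 3.292.
g = 3.292 / 0.39 = 8.441%.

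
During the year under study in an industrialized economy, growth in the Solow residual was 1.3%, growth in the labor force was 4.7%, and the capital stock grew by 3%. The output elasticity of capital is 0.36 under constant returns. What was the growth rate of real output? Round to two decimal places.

Real output grew 5.39%.

Labor's share = 1 − 0.36 = 0.64.
The capital stock: 0.36 × 3 = 1.08 pp.
The labor force: 0.64 × 4.7 = 3.008 pp.
Output growth = 1.3 + 4.088 = 5.388%.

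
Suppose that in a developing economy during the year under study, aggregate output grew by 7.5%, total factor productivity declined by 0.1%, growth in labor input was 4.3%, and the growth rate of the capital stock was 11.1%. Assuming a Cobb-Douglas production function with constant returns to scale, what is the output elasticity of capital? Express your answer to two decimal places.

gY = gA + α·gK + (1−α)·gL, so gY − gA − gL = α(gK − gL).
7.5 + 0.1 − 4.3 = α × (11.1 − 4.3).
3.3 = 6.8 α, so α = 0.4853.

α = 0.49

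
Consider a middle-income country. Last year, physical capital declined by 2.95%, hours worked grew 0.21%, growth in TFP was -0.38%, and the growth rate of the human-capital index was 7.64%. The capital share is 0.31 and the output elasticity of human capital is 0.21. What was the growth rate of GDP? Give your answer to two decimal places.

0.41%

Labor's share = 1 − 0.31 − 0.21 = 0.48.
Physical capital: 0.31 × (-2.95) = -0.9145 pp.
The human-capital index: 0.21 × 7.64 = 1.6044 pp.
Hours worked: 0.48 × 0.21 = 0.1008 pp.
Output growth = -0.38 + 0.7907 = 0.4107%.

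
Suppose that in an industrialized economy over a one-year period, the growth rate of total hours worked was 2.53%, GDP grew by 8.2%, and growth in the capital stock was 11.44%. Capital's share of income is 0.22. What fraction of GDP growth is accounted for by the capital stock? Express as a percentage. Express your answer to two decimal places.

The capital stock accounted for 30.69% of growth.

The capital stock contributed 0.22 × 11.44 = 2.5168 pp.
Share of growth = 2.5168 / 8.2 × 100 = 30.6927%.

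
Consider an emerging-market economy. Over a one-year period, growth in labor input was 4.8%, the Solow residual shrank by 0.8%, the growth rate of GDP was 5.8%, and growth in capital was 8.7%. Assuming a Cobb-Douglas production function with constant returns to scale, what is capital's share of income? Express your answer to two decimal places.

gY = gA + α·gK + (1−α)·gL, so gY − gA − gL = α(gK − gL).
5.8 + 0.8 − 4.8 = α × (8.7 − 4.8).
1.8 = 3.9 α, so α = 0.4615.

Capital's share of income is 0.46.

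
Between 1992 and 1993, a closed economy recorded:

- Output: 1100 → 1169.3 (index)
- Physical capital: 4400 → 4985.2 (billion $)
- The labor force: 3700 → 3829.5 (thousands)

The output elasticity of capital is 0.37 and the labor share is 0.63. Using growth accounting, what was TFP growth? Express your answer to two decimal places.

Output growth = (1169.3 − 1100) / 1100 = 6.3%.
Physical capital growth = (4985.2 − 4400) / 4400 = 13.3%.
The labor force growth = (3829.5 − 3700) / 3700 = 3.5%.
Labor's share = 1 − 0.37 = 0.63.
Physical capital: 0.37 × 13.3 = 4.921 pp.
The labor force: 0.63 × 3.5 = 2.205 pp.
TFP growth = 6.3 − 7.126 = -0.826%.

-0.83%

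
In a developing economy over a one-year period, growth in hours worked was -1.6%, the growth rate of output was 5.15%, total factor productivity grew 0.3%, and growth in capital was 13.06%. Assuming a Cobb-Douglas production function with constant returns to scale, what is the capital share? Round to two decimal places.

0.44

gY = gA + α·gK + (1−α)·gL, so gY − gA − gL = α(gK − gL).
5.15 − 0.3 + 1.6 = α × (13.06 − (-1.6)).
6.45 = 14.66 α, so α = 0.44.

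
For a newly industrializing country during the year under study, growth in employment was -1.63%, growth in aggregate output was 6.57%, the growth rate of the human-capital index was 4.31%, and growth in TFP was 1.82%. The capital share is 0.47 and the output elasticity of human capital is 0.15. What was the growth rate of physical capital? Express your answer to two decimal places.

Labor's share = 1 − 0.47 − 0.15 = 0.38.
gY = gA + 0.15×4.31 + 0.38×(-1.63) + 0.47×g.
0.47×g = 6.57 − 1.82 − 0.0271 = 4.7229.
g = 4.7229 / 0.47 = 10.0487%.

10.05%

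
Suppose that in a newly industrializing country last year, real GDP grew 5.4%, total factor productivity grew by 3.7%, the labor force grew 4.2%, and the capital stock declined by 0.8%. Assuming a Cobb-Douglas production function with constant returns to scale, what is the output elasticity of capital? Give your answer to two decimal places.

gY = gA + α·gK + (1−α)·gL, so gY − gA − gL = α(gK − gL).
5.4 − 3.7 − 4.2 = α × (-0.8 − 4.2).
-2.5 = -5 α, so α = 0.5.

α = 0.50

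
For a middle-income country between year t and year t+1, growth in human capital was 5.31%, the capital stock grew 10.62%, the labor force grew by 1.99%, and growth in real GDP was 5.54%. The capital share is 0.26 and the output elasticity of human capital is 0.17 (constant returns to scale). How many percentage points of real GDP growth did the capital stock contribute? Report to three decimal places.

Contribution = share × growth = 0.26 × 10.62 = 2.7612 pp.

2.761 percentage points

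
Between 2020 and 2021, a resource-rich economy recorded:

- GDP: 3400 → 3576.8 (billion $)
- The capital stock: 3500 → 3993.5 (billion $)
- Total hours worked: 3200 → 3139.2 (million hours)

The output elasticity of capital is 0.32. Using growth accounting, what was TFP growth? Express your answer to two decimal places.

GDP growth = (3576.8 − 3400) / 3400 = 5.2%.
The capital stock growth = (3993.5 − 3500) / 3500 = 14.1%.
Total hours worked growth = (3139.2 − 3200) / 3200 = -1.9%.
Labor's share = 1 − 0.32 = 0.68.
The capital stock: 0.32 × 14.1 = 4.512 pp.
Total hours worked: 0.68 × (-1.9) = -1.292 pp.
TFP growth = 5.2 − 3.22 = 1.98%.

1.98%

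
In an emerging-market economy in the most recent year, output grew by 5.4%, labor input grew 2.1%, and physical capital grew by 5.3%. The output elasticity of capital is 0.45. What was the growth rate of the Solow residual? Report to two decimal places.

Labor's share = 1 − 0.45 = 0.55.
Physical capital: 0.45 × 5.3 = 2.385 pp.
Labor input: 0.55 × 2.1 = 1.155 pp.
TFP growth = 5.4 − 3.54 = 1.86%.

The Solow residual growth was 1.86%.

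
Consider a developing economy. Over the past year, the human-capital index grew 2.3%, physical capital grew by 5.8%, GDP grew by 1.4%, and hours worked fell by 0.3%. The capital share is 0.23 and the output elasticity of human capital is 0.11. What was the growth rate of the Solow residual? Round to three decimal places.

Labor's share = 1 − 0.23 − 0.11 = 0.66.
Physical capital: 0.23 × 5.8 = 1.334 pp.
The human-capital index: 0.11 × 2.3 = 0.253 pp.
Hours worked: 0.66 × (-0.3) = -0.198 pp.
TFP growth = 1.4 − 1.389 = 0.011%.

0.011%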